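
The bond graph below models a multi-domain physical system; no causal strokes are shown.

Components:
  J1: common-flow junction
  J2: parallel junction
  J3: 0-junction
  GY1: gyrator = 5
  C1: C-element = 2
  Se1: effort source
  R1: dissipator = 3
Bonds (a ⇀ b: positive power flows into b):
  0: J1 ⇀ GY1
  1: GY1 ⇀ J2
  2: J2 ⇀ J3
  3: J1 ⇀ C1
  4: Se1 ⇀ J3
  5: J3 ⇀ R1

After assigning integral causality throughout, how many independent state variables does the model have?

#4 →J3  (Se1 (Se) sets effort on bond)
#2 →J2  (common-e at J3 fixed by 4)
#5 →R1  (0-jn J3 has e-setter on 4)
#1 →GY1  (0-jn J2 has e-setter on 2)
#0 →GY1  (GY GY1: same side as bond 1)
#3 →J1  (J1: bond 0 brought flow, rest push out)

1  (C1 all integral)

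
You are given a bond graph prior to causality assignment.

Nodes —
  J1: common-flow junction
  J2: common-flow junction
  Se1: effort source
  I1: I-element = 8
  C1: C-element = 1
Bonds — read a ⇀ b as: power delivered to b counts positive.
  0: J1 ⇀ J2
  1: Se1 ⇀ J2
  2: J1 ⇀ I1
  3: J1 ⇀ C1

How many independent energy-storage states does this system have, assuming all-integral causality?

β1 →J2  (source Se1 imposes e)
β0 →J1  (J2 needs exactly one f-in)
β2 →I1  (I1 integral (f out))
β3 →J1  (common-f at J1 fixed by 2)

2  (C1, I1 all integral)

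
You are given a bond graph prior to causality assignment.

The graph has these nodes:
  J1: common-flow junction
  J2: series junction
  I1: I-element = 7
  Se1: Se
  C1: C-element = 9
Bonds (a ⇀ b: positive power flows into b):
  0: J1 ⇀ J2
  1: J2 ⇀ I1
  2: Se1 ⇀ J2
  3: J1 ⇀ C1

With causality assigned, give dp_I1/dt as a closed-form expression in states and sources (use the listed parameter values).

dp_I1/dt = E_Se1 - q_C1/9

#2 stroke at J2  (Se1: effort source, stroke at far end)
#1 stroke at I1  (I1: I, integral causality)
#0 stroke at J2  (common-f at J2 fixed by 1)
#3 stroke at J1  (common-f at J1 fixed by 0)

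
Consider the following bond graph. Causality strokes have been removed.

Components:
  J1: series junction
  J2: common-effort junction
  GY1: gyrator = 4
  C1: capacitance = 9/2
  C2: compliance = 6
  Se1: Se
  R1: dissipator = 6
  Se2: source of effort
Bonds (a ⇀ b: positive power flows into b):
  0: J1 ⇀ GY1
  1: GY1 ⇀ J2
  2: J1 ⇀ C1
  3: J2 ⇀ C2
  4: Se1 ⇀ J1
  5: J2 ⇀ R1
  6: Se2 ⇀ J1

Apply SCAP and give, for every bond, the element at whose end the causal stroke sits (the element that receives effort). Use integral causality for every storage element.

b0 stroke at GY1
b1 stroke at GY1
b2 stroke at J1
b3 stroke at J2
b4 stroke at J1
b5 stroke at R1
b6 stroke at J1

β4 |J1  (Se1 (Se) sets effort on bond)
β6 |J1  (Se2 fixes effort; stroke away)
β2 |J1  (prefer integral on C1)
β0 |GY1  (only one flow-in slot at J1)
β1 |GY1  (GY GY1: same side as bond 0)
β3 |J2  (C2 integral (e out))
β5 |R1  (J2: bond 3 brought effort, rest push out)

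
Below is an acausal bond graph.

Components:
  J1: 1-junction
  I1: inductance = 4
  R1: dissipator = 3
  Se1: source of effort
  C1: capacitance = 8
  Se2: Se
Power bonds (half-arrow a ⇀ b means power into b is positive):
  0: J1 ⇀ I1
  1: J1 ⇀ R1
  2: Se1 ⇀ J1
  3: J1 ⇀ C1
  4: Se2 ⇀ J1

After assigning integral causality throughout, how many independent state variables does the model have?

b2 stroke at J1  (source Se1 imposes e)
b4 stroke at J1  (Se2 (Se) sets effort on bond)
b0 stroke at I1  (prefer integral on I1)
b1 stroke at J1  (J1 flow already set via bond 0)
b3 stroke at J1  (1-jn J1 has f-setter on 0)

2  (C1, I1 all integral)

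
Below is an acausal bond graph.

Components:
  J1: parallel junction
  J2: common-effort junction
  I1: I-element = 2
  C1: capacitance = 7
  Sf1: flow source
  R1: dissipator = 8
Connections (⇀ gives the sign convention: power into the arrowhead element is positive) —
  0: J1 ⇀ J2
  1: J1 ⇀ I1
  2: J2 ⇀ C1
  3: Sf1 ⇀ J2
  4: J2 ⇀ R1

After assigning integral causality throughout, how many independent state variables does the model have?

2  (C1, I1 all integral)

β3 stroke→Sf1  (Sf1: flow source, stroke at near end)
β1 stroke→I1  (prefer integral on I1)
β0 stroke→J1  (J1: last free bond brings effort in)
β2 stroke→J2  (C1 outputs effort q/C1)
β4 stroke→R1  (0-jn J2 has e-setter on 2)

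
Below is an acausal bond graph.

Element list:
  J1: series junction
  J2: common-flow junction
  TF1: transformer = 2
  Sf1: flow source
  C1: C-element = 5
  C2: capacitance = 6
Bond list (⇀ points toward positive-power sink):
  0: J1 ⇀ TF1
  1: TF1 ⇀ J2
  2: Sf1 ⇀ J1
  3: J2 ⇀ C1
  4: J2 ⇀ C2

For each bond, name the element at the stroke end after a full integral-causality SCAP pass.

b0 |J1
b1 |TF1
b2 |Sf1
b3 |J2
b4 |J2

b2 stroke→Sf1  (Sf1: flow source, stroke at near end)
b0 stroke→J1  (common-f at J1 fixed by 2)
b1 stroke→TF1  (TF1 one-in-one-out from 0)
b3 stroke→J2  (common-f at J2 fixed by 1)
b4 stroke→J2  (J2: bond 1 brought flow, rest push out)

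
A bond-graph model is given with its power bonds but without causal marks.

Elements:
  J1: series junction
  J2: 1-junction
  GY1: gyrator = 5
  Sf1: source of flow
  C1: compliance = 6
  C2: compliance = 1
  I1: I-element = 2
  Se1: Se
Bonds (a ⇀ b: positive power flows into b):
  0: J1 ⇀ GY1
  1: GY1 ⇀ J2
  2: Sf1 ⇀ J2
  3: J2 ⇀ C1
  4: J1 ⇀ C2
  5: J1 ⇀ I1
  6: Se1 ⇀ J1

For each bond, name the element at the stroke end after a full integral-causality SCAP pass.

bond 0 stroke at J1
bond 1 stroke at J2
bond 2 stroke at Sf1
bond 3 stroke at J2
bond 4 stroke at J1
bond 5 stroke at I1
bond 6 stroke at J1

#2 →Sf1  (Sf1 (Sf) sets flow on bond)
#6 →J1  (Se1: effort source, stroke at far end)
#1 →J2  (J2: bond 2 brought flow, rest push out)
#3 →J2  (J2: bond 2 brought flow, rest push out)
#0 →J1  (GY GY1: same side as bond 1)
#4 →J1  (C2 outputs effort q/C2)
#5 →I1  (closing 1-jn rule on J1)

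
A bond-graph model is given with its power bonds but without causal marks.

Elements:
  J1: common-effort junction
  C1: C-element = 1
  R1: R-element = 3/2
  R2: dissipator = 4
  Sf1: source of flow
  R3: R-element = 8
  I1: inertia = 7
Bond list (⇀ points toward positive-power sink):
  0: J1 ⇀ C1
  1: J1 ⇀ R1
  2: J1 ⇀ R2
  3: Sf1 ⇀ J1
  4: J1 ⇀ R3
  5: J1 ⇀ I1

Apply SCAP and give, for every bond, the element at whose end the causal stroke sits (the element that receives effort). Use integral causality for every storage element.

bond 3 |Sf1  (source Sf1 imposes f)
bond 0 |J1  (prefer integral on C1)
bond 1 |R1  (J1: bond 0 brought effort, rest push out)
bond 2 |R2  (common-e at J1 fixed by 0)
bond 4 |R3  (common-e at J1 fixed by 0)
bond 5 |I1  (common-e at J1 fixed by 0)

b0 stroke→J1
b1 stroke→R1
b2 stroke→R2
b3 stroke→Sf1
b4 stroke→R3
b5 stroke→I1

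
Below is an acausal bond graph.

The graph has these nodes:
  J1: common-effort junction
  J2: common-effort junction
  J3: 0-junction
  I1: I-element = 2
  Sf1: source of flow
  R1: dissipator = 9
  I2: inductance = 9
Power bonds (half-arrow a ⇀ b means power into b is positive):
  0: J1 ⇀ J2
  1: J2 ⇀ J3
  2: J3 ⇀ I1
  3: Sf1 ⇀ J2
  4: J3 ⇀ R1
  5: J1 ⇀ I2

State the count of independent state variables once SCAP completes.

bond 3 →Sf1  (Sf1 (Sf) sets flow on bond)
bond 2 →I1  (I1: I, integral causality)
bond 5 →I2  (prefer integral on I2)
bond 0 →J1  (J1: last free bond brings effort in)
bond 1 →J2  (only one effort-in slot at J2)
bond 4 →J3  (J3 needs exactly one e-in)

2  (I1, I2 all integral)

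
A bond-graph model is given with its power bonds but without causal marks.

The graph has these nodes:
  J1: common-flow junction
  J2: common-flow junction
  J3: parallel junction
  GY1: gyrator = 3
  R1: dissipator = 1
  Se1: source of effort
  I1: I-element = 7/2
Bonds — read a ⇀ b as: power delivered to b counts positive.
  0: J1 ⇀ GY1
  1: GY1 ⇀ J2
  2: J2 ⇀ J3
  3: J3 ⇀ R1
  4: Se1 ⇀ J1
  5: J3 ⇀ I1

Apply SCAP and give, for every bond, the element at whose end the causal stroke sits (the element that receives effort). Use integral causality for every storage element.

β4 stroke at J1  (source Se1 imposes e)
β0 stroke at GY1  (only one flow-in slot at J1)
β1 stroke at GY1  (GY GY1: same side as bond 0)
β2 stroke at J2  (J2: bond 1 brought flow, rest push out)
β5 stroke at I1  (I1 integral (f out))
β3 stroke at J3  (J3: last free bond brings effort in)

bond 0 |GY1
bond 1 |GY1
bond 2 |J2
bond 3 |J3
bond 4 |J1
bond 5 |I1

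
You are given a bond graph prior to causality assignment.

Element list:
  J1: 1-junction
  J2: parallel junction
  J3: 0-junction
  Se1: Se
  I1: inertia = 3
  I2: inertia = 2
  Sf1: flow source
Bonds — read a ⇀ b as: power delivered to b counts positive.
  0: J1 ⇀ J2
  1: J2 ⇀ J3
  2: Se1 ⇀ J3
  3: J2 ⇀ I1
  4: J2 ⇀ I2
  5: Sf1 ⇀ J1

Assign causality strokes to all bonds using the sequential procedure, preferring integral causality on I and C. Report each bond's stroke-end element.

β2 →J3  (Se1: effort source, stroke at far end)
β5 →Sf1  (source Sf1 imposes f)
β0 →J1  (J1 flow already set via bond 5)
β1 →J2  (common-e at J3 fixed by 2)
β3 →I1  (0-jn J2 has e-setter on 1)
β4 →I2  (0-jn J2 has e-setter on 1)

#0 |J1
#1 |J2
#2 |J3
#3 |I1
#4 |I2
#5 |Sf1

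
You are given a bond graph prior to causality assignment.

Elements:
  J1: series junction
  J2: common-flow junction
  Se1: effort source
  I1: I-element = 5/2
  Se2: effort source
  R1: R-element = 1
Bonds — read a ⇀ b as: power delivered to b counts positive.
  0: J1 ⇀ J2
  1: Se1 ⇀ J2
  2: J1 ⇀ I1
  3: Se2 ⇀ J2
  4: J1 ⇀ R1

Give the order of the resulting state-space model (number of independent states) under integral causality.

1  (I1 all integral)

β1 |J2  (Se1: effort source, stroke at far end)
β3 |J2  (Se2 (Se) sets effort on bond)
β0 |J1  (J2 needs exactly one f-in)
β2 |I1  (I1 integral (f out))
β4 |J1  (J1: bond 2 brought flow, rest push out)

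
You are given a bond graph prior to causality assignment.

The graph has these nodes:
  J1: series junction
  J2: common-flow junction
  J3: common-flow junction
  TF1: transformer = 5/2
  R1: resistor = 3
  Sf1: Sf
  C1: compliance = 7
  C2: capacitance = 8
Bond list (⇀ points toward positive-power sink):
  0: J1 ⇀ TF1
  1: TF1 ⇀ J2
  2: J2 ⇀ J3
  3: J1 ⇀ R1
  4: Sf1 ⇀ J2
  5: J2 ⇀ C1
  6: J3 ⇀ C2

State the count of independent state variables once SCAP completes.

2  (C1, C2 all integral)

b4 →Sf1  (Sf1: flow source, stroke at near end)
b1 →J2  (common-f at J2 fixed by 4)
b2 →J2  (J2: bond 4 brought flow, rest push out)
b5 →J2  (common-f at J2 fixed by 4)
b6 →J3  (J3 flow already set via bond 2)
b0 →TF1  (TF1: transformer flips bond 1)
b3 →J1  (J1: bond 0 brought flow, rest push out)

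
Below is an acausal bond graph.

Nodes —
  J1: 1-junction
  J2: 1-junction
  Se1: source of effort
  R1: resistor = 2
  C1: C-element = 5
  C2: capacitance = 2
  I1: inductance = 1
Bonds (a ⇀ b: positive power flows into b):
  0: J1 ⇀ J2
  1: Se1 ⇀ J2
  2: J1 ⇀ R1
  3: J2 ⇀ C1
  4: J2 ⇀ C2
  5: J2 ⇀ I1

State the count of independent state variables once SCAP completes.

β1 stroke at J2  (Se1 fixes effort; stroke away)
β3 stroke at J2  (C1 integral (e out))
β4 stroke at J2  (C2 integral (e out))
β5 stroke at I1  (I1: I, integral causality)
β0 stroke at J2  (common-f at J2 fixed by 5)
β2 stroke at J1  (J1: bond 0 brought flow, rest push out)

3  (C1, C2, I1 all integral)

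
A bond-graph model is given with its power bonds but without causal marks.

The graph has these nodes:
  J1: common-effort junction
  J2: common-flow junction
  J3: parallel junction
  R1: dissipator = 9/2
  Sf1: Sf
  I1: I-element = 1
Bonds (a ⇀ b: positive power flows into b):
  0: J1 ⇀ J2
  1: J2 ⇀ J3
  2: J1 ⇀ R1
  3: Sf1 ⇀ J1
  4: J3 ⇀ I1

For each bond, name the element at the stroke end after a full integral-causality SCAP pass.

#0 →J2
#1 →J3
#2 →J1
#3 →Sf1
#4 →I1

β3 stroke at Sf1  (Sf1: flow source, stroke at near end)
β4 stroke at I1  (I1 outputs flow p/I1)
β1 stroke at J3  (J3: last free bond brings effort in)
β0 stroke at J2  (1-jn J2 has f-setter on 1)
β2 stroke at J1  (closing 0-jn rule on J1)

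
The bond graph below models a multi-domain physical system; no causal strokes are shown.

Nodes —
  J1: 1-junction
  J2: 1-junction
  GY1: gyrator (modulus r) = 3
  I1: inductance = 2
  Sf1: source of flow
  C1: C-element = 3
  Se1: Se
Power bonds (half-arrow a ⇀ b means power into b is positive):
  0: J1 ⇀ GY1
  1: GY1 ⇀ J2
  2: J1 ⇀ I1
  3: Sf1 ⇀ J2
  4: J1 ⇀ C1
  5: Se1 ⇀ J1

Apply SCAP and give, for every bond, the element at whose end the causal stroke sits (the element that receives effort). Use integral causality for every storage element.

b0 stroke→J1
b1 stroke→J2
b2 stroke→I1
b3 stroke→Sf1
b4 stroke→J1
b5 stroke→J1

#3 stroke at Sf1  (Sf1 (Sf) sets flow on bond)
#5 stroke at J1  (Se1 (Se) sets effort on bond)
#1 stroke at J2  (J2 flow already set via bond 3)
#0 stroke at J1  (GY1: gyrator matches bond 1)
#2 stroke at I1  (I1 integral (f out))
#4 stroke at J1  (common-f at J1 fixed by 2)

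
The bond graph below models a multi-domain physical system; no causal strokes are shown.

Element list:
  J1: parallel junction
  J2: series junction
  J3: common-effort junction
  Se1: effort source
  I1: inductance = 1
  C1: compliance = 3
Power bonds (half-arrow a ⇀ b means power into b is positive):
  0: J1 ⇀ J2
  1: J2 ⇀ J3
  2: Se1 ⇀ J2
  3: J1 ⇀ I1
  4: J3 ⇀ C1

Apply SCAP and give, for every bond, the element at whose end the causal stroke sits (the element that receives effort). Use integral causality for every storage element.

β0 →J1
β1 →J2
β2 →J2
β3 →I1
β4 →J3

bond 2 |J2  (Se1: effort source, stroke at far end)
bond 3 |I1  (prefer integral on I1)
bond 0 |J1  (closing 0-jn rule on J1)
bond 1 |J2  (J2: bond 0 brought flow, rest push out)
bond 4 |J3  (J3: last free bond brings effort in)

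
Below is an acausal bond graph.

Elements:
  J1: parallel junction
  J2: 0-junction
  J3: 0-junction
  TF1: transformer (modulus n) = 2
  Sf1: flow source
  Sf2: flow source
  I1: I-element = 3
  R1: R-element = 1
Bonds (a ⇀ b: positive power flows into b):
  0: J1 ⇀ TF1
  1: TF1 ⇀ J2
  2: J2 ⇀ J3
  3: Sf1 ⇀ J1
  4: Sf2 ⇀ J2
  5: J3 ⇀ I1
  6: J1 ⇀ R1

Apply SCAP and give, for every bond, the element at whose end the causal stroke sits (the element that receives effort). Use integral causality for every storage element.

b3 →Sf1  (Sf1 (Sf) sets flow on bond)
b4 →Sf2  (source Sf2 imposes f)
b5 →I1  (prefer integral on I1)
b2 →J3  (J3: last free bond brings effort in)
b1 →J2  (closing 0-jn rule on J2)
b0 →TF1  (TF TF1: opposite of bond 1)
b6 →J1  (closing 0-jn rule on J1)

#0 stroke at TF1
#1 stroke at J2
#2 stroke at J3
#3 stroke at Sf1
#4 stroke at Sf2
#5 stroke at I1
#6 stroke at J1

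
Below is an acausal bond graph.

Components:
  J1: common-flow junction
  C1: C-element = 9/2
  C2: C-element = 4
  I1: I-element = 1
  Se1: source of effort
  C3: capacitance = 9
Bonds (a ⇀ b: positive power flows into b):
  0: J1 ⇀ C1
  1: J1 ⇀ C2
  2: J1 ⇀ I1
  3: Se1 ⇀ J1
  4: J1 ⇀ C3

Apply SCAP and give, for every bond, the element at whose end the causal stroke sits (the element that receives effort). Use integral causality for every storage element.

#0 →J1
#1 →J1
#2 →I1
#3 →J1
#4 →J1

#3 |J1  (source Se1 imposes e)
#0 |J1  (C1 outputs effort q/C1)
#1 |J1  (prefer integral on C2)
#2 |I1  (prefer integral on I1)
#4 |J1  (common-f at J1 fixed by 2)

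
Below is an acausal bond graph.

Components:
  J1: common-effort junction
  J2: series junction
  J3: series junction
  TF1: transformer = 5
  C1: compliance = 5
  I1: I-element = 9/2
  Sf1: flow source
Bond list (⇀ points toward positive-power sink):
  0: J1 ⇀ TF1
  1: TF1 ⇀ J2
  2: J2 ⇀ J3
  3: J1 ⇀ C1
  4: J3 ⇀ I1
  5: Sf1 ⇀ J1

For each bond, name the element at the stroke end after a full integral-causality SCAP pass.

β5 |Sf1  (Sf1 fixes flow; stroke at Sf1)
β3 |J1  (C1: C, integral causality)
β0 |TF1  (common-e at J1 fixed by 3)
β1 |J2  (through TF1, causality passes straight; one stroke at TF1)
β2 |J3  (J2: last free bond brings flow in)
β4 |I1  (closing 1-jn rule on J3)

β0 stroke→TF1
β1 stroke→J2
β2 stroke→J3
β3 stroke→J1
β4 stroke→I1
β5 stroke→Sf1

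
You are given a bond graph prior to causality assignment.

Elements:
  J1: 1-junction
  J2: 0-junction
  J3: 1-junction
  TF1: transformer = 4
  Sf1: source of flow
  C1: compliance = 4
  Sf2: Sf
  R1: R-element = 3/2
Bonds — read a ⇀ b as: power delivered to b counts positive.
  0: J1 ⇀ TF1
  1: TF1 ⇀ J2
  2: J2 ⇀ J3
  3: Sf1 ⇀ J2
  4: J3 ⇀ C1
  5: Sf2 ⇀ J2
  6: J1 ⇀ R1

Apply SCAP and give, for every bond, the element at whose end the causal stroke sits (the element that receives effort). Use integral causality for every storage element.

#0 |J1
#1 |TF1
#2 |J2
#3 |Sf1
#4 |J3
#5 |Sf2
#6 |R1

β3 |Sf1  (Sf1 fixes flow; stroke at Sf1)
β5 |Sf2  (Sf2: flow source, stroke at near end)
β4 |J3  (C1 outputs effort q/C1)
β2 |J2  (closing 1-jn rule on J3)
β1 |TF1  (J2: bond 2 brought effort, rest push out)
β0 |J1  (TF1: transformer flips bond 1)
β6 |R1  (closing 1-jn rule on J1)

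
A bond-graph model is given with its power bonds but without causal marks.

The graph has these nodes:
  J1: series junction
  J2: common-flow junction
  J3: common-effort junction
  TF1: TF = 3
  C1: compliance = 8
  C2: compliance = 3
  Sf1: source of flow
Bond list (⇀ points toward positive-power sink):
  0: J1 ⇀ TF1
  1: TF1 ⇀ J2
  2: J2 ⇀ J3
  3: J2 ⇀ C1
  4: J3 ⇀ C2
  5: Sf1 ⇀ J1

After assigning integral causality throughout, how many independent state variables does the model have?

2  (C1, C2 all integral)

#5 stroke at Sf1  (Sf1 (Sf) sets flow on bond)
#0 stroke at J1  (J1 flow already set via bond 5)
#1 stroke at TF1  (TF1 one-in-one-out from 0)
#2 stroke at J2  (1-jn J2 has f-setter on 1)
#3 stroke at J2  (1-jn J2 has f-setter on 1)
#4 stroke at J3  (J3 needs exactly one e-in)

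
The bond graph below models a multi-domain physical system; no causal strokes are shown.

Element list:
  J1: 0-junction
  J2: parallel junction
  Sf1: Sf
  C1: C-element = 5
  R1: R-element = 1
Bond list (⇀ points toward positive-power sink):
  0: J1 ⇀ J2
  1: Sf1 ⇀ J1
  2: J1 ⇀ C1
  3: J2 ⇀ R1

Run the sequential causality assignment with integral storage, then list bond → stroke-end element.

#1 stroke at Sf1  (Sf1: flow source, stroke at near end)
#2 stroke at J1  (C1: C, integral causality)
#0 stroke at J2  (J1 effort already set via bond 2)
#3 stroke at R1  (J2: bond 0 brought effort, rest push out)

b0 stroke at J2
b1 stroke at Sf1
b2 stroke at J1
b3 stroke at R1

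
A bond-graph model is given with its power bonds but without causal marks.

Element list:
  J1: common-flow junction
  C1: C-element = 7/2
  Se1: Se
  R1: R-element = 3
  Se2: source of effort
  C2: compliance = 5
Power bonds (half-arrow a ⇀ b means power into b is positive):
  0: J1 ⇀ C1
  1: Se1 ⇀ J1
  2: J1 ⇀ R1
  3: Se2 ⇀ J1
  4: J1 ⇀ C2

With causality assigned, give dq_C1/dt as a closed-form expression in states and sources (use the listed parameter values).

dq_C1/dt = E_Se1/3 + E_Se2/3 - 2*q_C1/21 - q_C2/15

β1 stroke→J1  (Se1 fixes effort; stroke away)
β3 stroke→J1  (Se2 fixes effort; stroke away)
β0 stroke→J1  (C1: C, integral causality)
β4 stroke→J1  (C2 integral (e out))
β2 stroke→R1  (J1 needs exactly one f-in)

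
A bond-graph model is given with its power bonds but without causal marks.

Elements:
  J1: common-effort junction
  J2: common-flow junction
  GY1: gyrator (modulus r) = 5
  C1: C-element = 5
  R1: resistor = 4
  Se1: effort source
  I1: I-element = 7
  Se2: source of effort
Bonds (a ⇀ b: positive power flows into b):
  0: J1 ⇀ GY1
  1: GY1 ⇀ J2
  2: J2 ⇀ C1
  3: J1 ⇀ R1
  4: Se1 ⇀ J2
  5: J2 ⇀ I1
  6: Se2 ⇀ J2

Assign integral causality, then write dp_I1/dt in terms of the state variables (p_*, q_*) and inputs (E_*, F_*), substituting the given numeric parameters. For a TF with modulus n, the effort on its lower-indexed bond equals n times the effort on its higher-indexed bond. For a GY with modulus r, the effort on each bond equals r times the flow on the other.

dp_I1/dt = E_Se1 + E_Se2 - 25*p_I1/28 - q_C1/5

b4 →J2  (Se1 fixes effort; stroke away)
b6 →J2  (Se2 fixes effort; stroke away)
b2 →J2  (C1: C, integral causality)
b5 →I1  (I1: I, integral causality)
b1 →J2  (J2: bond 5 brought flow, rest push out)
b0 →J1  (GY1 both-in/both-out from 1)
b3 →R1  (common-e at J1 fixed by 0)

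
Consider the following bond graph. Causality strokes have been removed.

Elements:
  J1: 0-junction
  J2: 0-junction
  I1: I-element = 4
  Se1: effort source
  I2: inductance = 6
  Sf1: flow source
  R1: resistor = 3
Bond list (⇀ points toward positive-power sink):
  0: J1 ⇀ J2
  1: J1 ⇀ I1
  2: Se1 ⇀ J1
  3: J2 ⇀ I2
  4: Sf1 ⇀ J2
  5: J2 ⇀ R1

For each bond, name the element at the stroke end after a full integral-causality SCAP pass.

#2 stroke at J1  (Se1 (Se) sets effort on bond)
#4 stroke at Sf1  (Sf1 fixes flow; stroke at Sf1)
#0 stroke at J2  (J1 effort already set via bond 2)
#1 stroke at I1  (common-e at J1 fixed by 2)
#3 stroke at I2  (J2 effort already set via bond 0)
#5 stroke at R1  (common-e at J2 fixed by 0)

b0 stroke→J2
b1 stroke→I1
b2 stroke→J1
b3 stroke→I2
b4 stroke→Sf1
b5 stroke→R1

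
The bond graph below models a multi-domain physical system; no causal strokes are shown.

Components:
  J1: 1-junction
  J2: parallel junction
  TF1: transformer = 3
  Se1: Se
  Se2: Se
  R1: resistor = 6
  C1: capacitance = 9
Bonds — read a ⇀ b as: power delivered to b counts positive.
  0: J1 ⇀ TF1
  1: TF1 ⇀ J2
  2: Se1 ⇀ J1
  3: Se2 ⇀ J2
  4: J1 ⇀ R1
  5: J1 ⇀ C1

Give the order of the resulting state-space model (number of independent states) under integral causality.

1  (C1 all integral)

#2 →J1  (Se1: effort source, stroke at far end)
#3 →J2  (Se2: effort source, stroke at far end)
#1 →TF1  (J2 effort already set via bond 3)
#0 →J1  (TF TF1: opposite of bond 1)
#5 →J1  (C1 outputs effort q/C1)
#4 →R1  (J1 needs exactly one f-in)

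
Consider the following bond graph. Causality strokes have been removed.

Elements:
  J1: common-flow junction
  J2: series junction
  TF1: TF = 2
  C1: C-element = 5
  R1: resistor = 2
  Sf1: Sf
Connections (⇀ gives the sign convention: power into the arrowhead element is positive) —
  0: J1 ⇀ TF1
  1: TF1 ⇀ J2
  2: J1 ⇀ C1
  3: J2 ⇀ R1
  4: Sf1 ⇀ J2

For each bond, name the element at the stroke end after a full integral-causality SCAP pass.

b4 →Sf1  (source Sf1 imposes f)
b1 →J2  (J2: bond 4 brought flow, rest push out)
b3 →J2  (common-f at J2 fixed by 4)
b0 →TF1  (TF1 one-in-one-out from 1)
b2 →J1  (1-jn J1 has f-setter on 0)

bond 0 →TF1
bond 1 →J2
bond 2 →J1
bond 3 →J2
bond 4 →Sf1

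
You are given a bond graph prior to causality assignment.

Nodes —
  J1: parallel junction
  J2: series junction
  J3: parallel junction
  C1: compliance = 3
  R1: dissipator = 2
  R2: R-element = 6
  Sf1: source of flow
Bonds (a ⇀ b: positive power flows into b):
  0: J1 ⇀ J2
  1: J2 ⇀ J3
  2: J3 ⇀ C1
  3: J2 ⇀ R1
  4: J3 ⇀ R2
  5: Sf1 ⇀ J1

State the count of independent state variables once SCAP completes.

β5 stroke at Sf1  (source Sf1 imposes f)
β0 stroke at J1  (closing 0-jn rule on J1)
β1 stroke at J2  (1-jn J2 has f-setter on 0)
β3 stroke at J2  (common-f at J2 fixed by 0)
β2 stroke at J3  (C1 outputs effort q/C1)
β4 stroke at R2  (J3: bond 2 brought effort, rest push out)

1  (C1 all integral)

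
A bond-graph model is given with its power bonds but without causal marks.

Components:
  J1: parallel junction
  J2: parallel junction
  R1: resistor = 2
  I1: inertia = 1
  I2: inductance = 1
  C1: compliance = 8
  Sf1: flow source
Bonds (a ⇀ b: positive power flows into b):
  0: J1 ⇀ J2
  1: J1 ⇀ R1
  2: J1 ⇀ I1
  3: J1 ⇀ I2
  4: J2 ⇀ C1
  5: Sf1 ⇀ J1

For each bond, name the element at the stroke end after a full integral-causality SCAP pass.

bond 5 |Sf1  (source Sf1 imposes f)
bond 2 |I1  (I1 outputs flow p/I1)
bond 3 |I2  (I2 outputs flow p/I2)
bond 4 |J2  (prefer integral on C1)
bond 0 |J1  (common-e at J2 fixed by 4)
bond 1 |R1  (0-jn J1 has e-setter on 0)

β0 |J1
β1 |R1
β2 |I1
β3 |I2
β4 |J2
β5 |Sf1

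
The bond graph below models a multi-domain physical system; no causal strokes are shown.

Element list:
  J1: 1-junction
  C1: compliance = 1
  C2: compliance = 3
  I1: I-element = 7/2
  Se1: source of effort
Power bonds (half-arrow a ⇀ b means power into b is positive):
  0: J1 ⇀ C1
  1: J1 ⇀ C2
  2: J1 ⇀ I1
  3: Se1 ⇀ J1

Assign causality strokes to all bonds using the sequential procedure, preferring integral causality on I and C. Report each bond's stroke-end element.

#3 stroke at J1  (Se1 (Se) sets effort on bond)
#0 stroke at J1  (C1 outputs effort q/C1)
#1 stroke at J1  (C2 outputs effort q/C2)
#2 stroke at I1  (J1 needs exactly one f-in)

β0 →J1
β1 →J1
β2 →I1
β3 →J1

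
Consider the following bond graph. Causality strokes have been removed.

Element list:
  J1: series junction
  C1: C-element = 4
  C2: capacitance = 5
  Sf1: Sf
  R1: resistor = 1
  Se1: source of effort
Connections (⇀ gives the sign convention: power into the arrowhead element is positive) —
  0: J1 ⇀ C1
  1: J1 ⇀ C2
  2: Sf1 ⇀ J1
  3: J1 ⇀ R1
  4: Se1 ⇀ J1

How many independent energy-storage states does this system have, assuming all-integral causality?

2  (C1, C2 all integral)

bond 2 →Sf1  (Sf1: flow source, stroke at near end)
bond 4 →J1  (Se1 fixes effort; stroke away)
bond 0 →J1  (J1: bond 2 brought flow, rest push out)
bond 1 →J1  (J1 flow already set via bond 2)
bond 3 →J1  (1-jn J1 has f-setter on 2)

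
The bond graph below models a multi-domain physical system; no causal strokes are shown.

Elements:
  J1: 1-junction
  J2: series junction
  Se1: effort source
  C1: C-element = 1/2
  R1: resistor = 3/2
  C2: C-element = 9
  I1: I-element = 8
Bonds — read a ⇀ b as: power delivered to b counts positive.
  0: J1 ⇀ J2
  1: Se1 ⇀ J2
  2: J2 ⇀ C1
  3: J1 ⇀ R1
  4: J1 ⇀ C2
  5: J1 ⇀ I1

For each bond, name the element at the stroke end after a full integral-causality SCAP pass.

β1 stroke at J2  (source Se1 imposes e)
β2 stroke at J2  (C1 outputs effort q/C1)
β0 stroke at J1  (only one flow-in slot at J2)
β4 stroke at J1  (C2 integral (e out))
β5 stroke at I1  (I1 outputs flow p/I1)
β3 stroke at J1  (common-f at J1 fixed by 5)

β0 |J1
β1 |J2
β2 |J2
β3 |J1
β4 |J1
β5 |I1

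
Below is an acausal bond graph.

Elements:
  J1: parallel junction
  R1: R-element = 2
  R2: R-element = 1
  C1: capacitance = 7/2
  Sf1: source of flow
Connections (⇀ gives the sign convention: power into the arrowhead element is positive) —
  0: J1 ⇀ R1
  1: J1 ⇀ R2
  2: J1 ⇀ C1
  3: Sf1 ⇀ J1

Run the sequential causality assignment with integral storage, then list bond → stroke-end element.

bond 3 |Sf1  (Sf1 fixes flow; stroke at Sf1)
bond 2 |J1  (C1 outputs effort q/C1)
bond 0 |R1  (0-jn J1 has e-setter on 2)
bond 1 |R2  (common-e at J1 fixed by 2)

b0 →R1
b1 →R2
b2 →J1
b3 →Sf1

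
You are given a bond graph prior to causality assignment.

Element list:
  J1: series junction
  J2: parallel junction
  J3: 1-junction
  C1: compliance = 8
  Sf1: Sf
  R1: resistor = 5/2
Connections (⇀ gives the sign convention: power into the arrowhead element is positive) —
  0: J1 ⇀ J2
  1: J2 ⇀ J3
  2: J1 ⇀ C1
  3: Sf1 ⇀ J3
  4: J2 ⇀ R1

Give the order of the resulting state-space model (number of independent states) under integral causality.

b3 |Sf1  (Sf1: flow source, stroke at near end)
b1 |J3  (J3: bond 3 brought flow, rest push out)
b2 |J1  (C1: C, integral causality)
b0 |J2  (only one flow-in slot at J1)
b4 |R1  (J2 effort already set via bond 0)

1  (C1 all integral)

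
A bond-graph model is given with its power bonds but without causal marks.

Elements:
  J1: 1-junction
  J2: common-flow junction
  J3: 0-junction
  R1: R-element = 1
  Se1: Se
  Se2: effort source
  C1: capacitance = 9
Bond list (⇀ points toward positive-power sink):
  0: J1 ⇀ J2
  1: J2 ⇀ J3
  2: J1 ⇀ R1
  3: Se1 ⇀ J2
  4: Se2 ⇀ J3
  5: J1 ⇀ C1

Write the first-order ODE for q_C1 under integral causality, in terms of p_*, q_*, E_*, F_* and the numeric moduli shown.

dq_C1/dt = E_Se1 - E_Se2 - q_C1/9

#3 stroke at J2  (Se1 fixes effort; stroke away)
#4 stroke at J3  (source Se2 imposes e)
#1 stroke at J2  (0-jn J3 has e-setter on 4)
#0 stroke at J1  (closing 1-jn rule on J2)
#5 stroke at J1  (C1 outputs effort q/C1)
#2 stroke at R1  (J1: last free bond brings flow in)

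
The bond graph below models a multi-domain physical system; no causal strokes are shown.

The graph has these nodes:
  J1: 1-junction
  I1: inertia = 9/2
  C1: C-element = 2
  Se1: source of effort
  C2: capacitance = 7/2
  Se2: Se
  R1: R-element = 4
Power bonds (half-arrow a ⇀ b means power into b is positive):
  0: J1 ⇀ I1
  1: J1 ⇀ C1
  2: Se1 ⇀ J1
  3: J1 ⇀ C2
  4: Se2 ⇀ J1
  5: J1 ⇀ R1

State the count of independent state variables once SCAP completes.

#2 stroke→J1  (Se1: effort source, stroke at far end)
#4 stroke→J1  (Se2 fixes effort; stroke away)
#0 stroke→I1  (I1 outputs flow p/I1)
#1 stroke→J1  (J1 flow already set via bond 0)
#3 stroke→J1  (J1: bond 0 brought flow, rest push out)
#5 stroke→J1  (common-f at J1 fixed by 0)

3  (C1, C2, I1 all integral)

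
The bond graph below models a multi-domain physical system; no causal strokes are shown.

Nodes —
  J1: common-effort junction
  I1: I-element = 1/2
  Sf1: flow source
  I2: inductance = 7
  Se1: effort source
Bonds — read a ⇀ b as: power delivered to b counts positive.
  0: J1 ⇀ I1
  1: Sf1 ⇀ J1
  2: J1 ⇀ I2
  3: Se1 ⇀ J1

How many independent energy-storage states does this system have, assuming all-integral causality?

b1 stroke at Sf1  (Sf1: flow source, stroke at near end)
b3 stroke at J1  (source Se1 imposes e)
b0 stroke at I1  (common-e at J1 fixed by 3)
b2 stroke at I2  (common-e at J1 fixed by 3)

2  (I1, I2 all integral)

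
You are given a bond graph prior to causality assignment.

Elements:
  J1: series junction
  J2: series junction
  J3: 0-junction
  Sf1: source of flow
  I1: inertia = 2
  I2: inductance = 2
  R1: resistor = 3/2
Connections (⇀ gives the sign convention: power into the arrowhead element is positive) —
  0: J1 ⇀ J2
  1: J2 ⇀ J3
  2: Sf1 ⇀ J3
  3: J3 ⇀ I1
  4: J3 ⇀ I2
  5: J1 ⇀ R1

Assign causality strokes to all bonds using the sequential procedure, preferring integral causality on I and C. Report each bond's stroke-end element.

β2 stroke at Sf1  (Sf1 (Sf) sets flow on bond)
β3 stroke at I1  (I1: I, integral causality)
β4 stroke at I2  (I2: I, integral causality)
β1 stroke at J3  (J3 needs exactly one e-in)
β0 stroke at J2  (J2: bond 1 brought flow, rest push out)
β5 stroke at J1  (1-jn J1 has f-setter on 0)

#0 stroke→J2
#1 stroke→J3
#2 stroke→Sf1
#3 stroke→I1
#4 stroke→I2
#5 stroke→J1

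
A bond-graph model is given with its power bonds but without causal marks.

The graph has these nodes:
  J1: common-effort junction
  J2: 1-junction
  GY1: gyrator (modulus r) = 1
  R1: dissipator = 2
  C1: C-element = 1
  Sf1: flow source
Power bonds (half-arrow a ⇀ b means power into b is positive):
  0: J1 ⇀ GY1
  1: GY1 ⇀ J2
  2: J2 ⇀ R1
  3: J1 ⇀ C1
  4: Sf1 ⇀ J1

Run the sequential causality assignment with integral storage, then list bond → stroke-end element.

#0 |GY1
#1 |GY1
#2 |J2
#3 |J1
#4 |Sf1

β4 →Sf1  (Sf1: flow source, stroke at near end)
β3 →J1  (prefer integral on C1)
β0 →GY1  (J1: bond 3 brought effort, rest push out)
β1 →GY1  (GY GY1: same side as bond 0)
β2 →J2  (J2: bond 1 brought flow, rest push out)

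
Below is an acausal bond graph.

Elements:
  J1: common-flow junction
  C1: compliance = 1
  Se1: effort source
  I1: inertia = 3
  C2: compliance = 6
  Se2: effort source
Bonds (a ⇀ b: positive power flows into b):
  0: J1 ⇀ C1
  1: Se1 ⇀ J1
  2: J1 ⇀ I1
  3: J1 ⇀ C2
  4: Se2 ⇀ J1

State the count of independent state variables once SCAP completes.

3  (C1, C2, I1 all integral)

#1 →J1  (Se1 fixes effort; stroke away)
#4 →J1  (Se2 (Se) sets effort on bond)
#0 →J1  (C1 integral (e out))
#2 →I1  (prefer integral on I1)
#3 →J1  (J1 flow already set via bond 2)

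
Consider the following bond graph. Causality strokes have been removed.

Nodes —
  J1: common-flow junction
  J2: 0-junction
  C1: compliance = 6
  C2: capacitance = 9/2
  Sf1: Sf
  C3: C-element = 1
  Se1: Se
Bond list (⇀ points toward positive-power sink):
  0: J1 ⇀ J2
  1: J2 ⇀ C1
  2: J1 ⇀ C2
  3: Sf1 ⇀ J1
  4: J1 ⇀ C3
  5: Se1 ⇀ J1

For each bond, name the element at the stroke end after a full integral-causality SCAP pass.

bond 3 stroke→Sf1  (Sf1: flow source, stroke at near end)
bond 5 stroke→J1  (Se1 fixes effort; stroke away)
bond 0 stroke→J1  (J1: bond 3 brought flow, rest push out)
bond 2 stroke→J1  (J1: bond 3 brought flow, rest push out)
bond 4 stroke→J1  (1-jn J1 has f-setter on 3)
bond 1 stroke→J2  (closing 0-jn rule on J2)

#0 →J1
#1 →J2
#2 →J1
#3 →Sf1
#4 →J1
#5 →J1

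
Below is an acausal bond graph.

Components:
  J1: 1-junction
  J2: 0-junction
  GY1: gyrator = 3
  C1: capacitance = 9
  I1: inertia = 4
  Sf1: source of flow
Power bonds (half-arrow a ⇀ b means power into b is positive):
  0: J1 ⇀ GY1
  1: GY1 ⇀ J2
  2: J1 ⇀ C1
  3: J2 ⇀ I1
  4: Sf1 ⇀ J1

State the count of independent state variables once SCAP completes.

2  (C1, I1 all integral)

β4 |Sf1  (Sf1 (Sf) sets flow on bond)
β0 |J1  (1-jn J1 has f-setter on 4)
β2 |J1  (J1: bond 4 brought flow, rest push out)
β1 |J2  (GY GY1: same side as bond 0)
β3 |I1  (J2: bond 1 brought effort, rest push out)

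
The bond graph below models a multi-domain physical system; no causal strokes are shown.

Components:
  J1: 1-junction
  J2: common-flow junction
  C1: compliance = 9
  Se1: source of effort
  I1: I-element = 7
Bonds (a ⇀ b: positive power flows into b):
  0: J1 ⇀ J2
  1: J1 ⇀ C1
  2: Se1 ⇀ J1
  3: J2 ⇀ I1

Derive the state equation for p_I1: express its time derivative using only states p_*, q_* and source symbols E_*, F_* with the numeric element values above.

bond 2 |J1  (source Se1 imposes e)
bond 1 |J1  (C1 integral (e out))
bond 0 |J2  (closing 1-jn rule on J1)
bond 3 |I1  (J2 needs exactly one f-in)

dp_I1/dt = E_Se1 - q_C1/9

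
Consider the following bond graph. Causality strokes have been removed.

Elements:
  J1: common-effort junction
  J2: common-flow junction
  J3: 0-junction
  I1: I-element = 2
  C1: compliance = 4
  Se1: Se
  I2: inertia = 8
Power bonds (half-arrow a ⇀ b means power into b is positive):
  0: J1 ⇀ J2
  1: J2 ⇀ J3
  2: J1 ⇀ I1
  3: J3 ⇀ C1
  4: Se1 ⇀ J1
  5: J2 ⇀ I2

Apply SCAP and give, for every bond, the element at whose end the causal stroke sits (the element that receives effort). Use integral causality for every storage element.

b4 stroke→J1  (Se1 fixes effort; stroke away)
b0 stroke→J2  (J1 effort already set via bond 4)
b2 stroke→I1  (J1: bond 4 brought effort, rest push out)
b3 stroke→J3  (C1 integral (e out))
b1 stroke→J2  (J3: bond 3 brought effort, rest push out)
b5 stroke→I2  (J2: last free bond brings flow in)

b0 stroke at J2
b1 stroke at J2
b2 stroke at I1
b3 stroke at J3
b4 stroke at J1
b5 stroke at I2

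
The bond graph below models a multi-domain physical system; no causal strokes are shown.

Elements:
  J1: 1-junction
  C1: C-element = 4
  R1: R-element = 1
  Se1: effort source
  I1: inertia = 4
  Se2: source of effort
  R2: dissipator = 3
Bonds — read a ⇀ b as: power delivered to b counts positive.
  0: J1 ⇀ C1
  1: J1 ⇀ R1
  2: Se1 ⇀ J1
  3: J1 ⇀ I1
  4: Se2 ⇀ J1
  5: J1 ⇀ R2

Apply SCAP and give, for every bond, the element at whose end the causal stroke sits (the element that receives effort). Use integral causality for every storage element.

bond 0 stroke at J1
bond 1 stroke at J1
bond 2 stroke at J1
bond 3 stroke at I1
bond 4 stroke at J1
bond 5 stroke at J1

b2 stroke at J1  (Se1 (Se) sets effort on bond)
b4 stroke at J1  (Se2: effort source, stroke at far end)
b0 stroke at J1  (C1: C, integral causality)
b3 stroke at I1  (I1 outputs flow p/I1)
b1 stroke at J1  (1-jn J1 has f-setter on 3)
b5 stroke at J1  (common-f at J1 fixed by 3)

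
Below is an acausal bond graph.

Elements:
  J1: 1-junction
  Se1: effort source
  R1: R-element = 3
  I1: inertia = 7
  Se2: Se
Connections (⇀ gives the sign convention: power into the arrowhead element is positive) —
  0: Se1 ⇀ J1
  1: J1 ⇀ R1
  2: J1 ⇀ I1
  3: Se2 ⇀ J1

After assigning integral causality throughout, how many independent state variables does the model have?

1  (I1 all integral)

b0 →J1  (Se1 fixes effort; stroke away)
b3 →J1  (Se2: effort source, stroke at far end)
b2 →I1  (I1 outputs flow p/I1)
b1 →J1  (J1: bond 2 brought flow, rest push out)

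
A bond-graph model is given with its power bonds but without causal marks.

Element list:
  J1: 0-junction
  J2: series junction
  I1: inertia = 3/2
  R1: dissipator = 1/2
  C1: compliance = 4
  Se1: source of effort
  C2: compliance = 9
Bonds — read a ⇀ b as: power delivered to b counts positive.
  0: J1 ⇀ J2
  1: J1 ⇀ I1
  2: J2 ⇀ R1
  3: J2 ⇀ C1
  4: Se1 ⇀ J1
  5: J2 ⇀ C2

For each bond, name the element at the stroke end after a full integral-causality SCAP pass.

β4 →J1  (source Se1 imposes e)
β0 →J2  (J1: bond 4 brought effort, rest push out)
β1 →I1  (J1 effort already set via bond 4)
β3 →J2  (C1 integral (e out))
β5 →J2  (C2 integral (e out))
β2 →R1  (J2: last free bond brings flow in)

#0 |J2
#1 |I1
#2 |R1
#3 |J2
#4 |J1
#5 |J2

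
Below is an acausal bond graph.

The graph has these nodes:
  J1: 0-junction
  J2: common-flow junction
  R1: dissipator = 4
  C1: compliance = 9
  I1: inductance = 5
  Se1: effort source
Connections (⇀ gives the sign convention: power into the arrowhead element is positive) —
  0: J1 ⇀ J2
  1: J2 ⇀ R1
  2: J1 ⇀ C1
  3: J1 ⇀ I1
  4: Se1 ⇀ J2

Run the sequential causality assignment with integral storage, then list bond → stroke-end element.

bond 0 |J2
bond 1 |R1
bond 2 |J1
bond 3 |I1
bond 4 |J2

b4 →J2  (Se1: effort source, stroke at far end)
b2 →J1  (C1 integral (e out))
b0 →J2  (J1 effort already set via bond 2)
b3 →I1  (J1 effort already set via bond 2)
b1 →R1  (J2 needs exactly one f-in)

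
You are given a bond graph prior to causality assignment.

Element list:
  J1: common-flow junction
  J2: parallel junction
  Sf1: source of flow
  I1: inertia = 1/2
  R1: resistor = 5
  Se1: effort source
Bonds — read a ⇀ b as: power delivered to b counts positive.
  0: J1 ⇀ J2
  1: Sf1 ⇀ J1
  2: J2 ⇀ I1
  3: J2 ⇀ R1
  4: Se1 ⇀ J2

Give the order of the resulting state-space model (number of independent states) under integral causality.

1  (I1 all integral)

β1 stroke→Sf1  (Sf1 fixes flow; stroke at Sf1)
β4 stroke→J2  (source Se1 imposes e)
β0 stroke→J1  (J1 flow already set via bond 1)
β2 stroke→I1  (common-e at J2 fixed by 4)
β3 stroke→R1  (0-jn J2 has e-setter on 4)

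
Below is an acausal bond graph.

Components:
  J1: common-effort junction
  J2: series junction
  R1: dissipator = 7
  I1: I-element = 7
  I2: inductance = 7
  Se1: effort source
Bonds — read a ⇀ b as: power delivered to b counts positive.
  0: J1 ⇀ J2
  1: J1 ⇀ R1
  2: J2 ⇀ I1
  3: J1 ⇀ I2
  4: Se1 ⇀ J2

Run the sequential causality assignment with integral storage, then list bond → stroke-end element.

#4 stroke→J2  (Se1: effort source, stroke at far end)
#2 stroke→I1  (I1 integral (f out))
#0 stroke→J2  (J2 flow already set via bond 2)
#3 stroke→I2  (I2 integral (f out))
#1 stroke→J1  (J1 needs exactly one e-in)

β0 stroke→J2
β1 stroke→J1
β2 stroke→I1
β3 stroke→I2
β4 stroke→J2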